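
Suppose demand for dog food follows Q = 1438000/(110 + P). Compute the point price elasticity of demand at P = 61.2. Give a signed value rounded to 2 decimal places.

dQ/dP = −1438000/(110 + P)² = -49.0627. At P = 61.2, Q = 8399.53.
Ed = (dQ/dP)·(P/Q) = (-49.0627) × (61.2/8399.53) = -0.3574…

-0.36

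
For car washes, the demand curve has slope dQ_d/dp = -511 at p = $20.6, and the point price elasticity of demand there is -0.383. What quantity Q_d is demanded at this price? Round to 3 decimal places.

Ed = (dQ_d/dp)·(p/Q_d) ⇒ Q_d = (dQ_d/dp)·p/Ed = (-511)·20.6/(-0.383) = 27484.59530…

27484.595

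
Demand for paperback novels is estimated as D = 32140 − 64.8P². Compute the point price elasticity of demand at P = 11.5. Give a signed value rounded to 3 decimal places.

-0.727

dD/dP = −2·64.8·P = -1490.4. At P = 11.5, D = 23570.2.
Ed = (dD/dP)·(P/D) = (-1490.4) × (11.5/23570.2) = -0.72717…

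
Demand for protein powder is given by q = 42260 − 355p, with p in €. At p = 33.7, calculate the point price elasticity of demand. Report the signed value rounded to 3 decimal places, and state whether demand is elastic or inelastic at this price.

dq/dp = −355. At p = 33.7, q = 42260 − 355(33.7) = 30296.5.
Ed = (dq/dp)·(p/q) = −355 × (33.7/30296.5) = -0.39488…
|Ed| = 0.395 < 1, so demand is inelastic.

-0.395; inelastic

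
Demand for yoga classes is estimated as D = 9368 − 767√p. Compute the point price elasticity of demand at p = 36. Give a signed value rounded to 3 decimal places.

-0.483

dD/dp = −767/(2√p) = -63.9167. At p = 36, D = 4766.
Ed = (dD/dp)·(p/D) = (-63.9167) × (36/4766) = -0.48279…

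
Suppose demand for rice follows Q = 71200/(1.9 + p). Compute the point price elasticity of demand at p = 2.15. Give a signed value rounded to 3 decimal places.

-0.531

dQ/dp = −71200/(1.9 + p)² = -4340.8. At p = 2.15, Q = 17580.2.
Ed = (dQ/dp)·(p/Q) = (-4340.8) × (2.15/17580.2) = -0.53086…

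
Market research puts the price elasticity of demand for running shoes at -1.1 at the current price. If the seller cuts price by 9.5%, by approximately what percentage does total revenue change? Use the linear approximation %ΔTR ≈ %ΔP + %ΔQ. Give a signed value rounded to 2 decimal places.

%ΔQ ≈ Ed × %ΔP = (-1.1) × (-9.5%) = +10.4500%
%ΔTR ≈ %ΔP + %ΔQ = (-9.5%) + (+10.4500%) = +0.9500%

+0.95%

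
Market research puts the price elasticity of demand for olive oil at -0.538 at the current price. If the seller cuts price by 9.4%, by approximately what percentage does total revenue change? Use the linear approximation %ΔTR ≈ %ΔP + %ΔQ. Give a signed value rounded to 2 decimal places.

-4.34%

%ΔQ ≈ Ed × %ΔP = (-0.538) × (-9.4%) = +5.0572%
%ΔTR ≈ %ΔP + %ΔQ = (-9.4%) + (+5.0572%) = -4.3428%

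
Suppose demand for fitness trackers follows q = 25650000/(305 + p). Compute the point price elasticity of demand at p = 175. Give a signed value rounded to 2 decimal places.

dq/dp = −25650000/(305 + p)² = -111.328. At p = 175, q = 53437.5.
Ed = (dq/dp)·(p/q) = (-111.328) × (175/53437.5) = -0.3645…

-0.36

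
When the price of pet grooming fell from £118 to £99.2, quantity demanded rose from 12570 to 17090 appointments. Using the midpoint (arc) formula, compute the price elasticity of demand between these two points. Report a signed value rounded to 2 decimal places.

-1.76

%ΔQ = (17090 − 12570) / [(12570 + 17090)/2] = 4520/14830 = 0.304787…
%ΔP = (99.2 − 118) / [(118 + 99.2)/2] = -18.8/108.6 = -0.173112…
Arc Ed = %ΔQ / %ΔP = (4520/14830) / (-18.8/108.6) = -1.7606…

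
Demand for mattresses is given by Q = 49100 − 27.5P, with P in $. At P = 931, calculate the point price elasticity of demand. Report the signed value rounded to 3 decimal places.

dQ/dP = −27.5. At P = 931, Q = 49100 − 27.5(931) = 23497.5.
Ed = (dQ/dP)·(P/Q) = −27.5 × (931/23497.5) = -1.08958…

-1.090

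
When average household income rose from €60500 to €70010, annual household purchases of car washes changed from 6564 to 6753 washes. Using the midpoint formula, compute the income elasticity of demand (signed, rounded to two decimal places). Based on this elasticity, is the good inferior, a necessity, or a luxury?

%ΔQ = (6753 − 6564)/[( 6564 + 6753)/2] = 189/6658.5 = 0.028384…
%ΔIncome = (70010 − 60500)/[( 60500 + 70010)/2] = 9510/65255 = 0.145735…
E_income = (189/6658.5) / (9510/65255) = 0.1947…
0 < E_income < 1 ⇒ normal good, necessity.

0.19; necessity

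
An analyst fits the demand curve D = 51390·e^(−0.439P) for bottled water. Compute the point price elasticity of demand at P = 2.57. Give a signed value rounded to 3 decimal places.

-1.128

dD/dP = −0.439·D = -7300.61. At P = 2.57, D = 16630.1.
Ed = (dD/dP)·(P/D) = (-7300.61) × (2.57/16630.1) = -1.12823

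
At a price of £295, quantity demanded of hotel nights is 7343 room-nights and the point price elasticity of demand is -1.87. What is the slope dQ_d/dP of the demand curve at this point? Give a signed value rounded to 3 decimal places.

Ed = (dQ_d/dP)·(P/Q_d) ⇒ dQ_d/dP = Ed·Q_d/P = (-1.87)·7343/295 = -46.54715…

-46.547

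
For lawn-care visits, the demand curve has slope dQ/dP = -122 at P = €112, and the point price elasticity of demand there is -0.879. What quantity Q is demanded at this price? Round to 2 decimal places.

15544.94

Ed = (dQ/dP)·(P/Q) ⇒ Q = (dQ/dP)·P/Ed = (-122)·112/(-0.879) = 15544.9374…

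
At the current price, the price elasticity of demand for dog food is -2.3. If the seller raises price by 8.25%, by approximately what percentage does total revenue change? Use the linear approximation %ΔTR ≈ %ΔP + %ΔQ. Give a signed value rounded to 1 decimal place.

-10.7%

%ΔQ ≈ Ed × %ΔP = (-2.3) × (+8.25%) = -18.9750%
%ΔTR ≈ %ΔP + %ΔQ = (+8.25%) + (-18.9750%) = -10.7250%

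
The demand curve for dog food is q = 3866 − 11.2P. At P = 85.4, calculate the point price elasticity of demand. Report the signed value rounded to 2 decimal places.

-0.33

dq/dP = −11.2. At P = 85.4, q = 3866 − 11.2(85.4) = 2909.52.
Ed = (dq/dP)·(P/q) = −11.2 × (85.4/2909.52) = -0.3287…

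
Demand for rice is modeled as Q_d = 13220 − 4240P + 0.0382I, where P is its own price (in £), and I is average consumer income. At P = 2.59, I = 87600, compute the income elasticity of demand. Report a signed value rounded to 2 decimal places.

At the given values, Q_d = 13220 − 4240(2.59) + 0.0382(87600) = 5584.72.
∂Q_d/∂I = 0.0382.
E = (0.0382) × (87600/5584.72) = 0.5991…

0.60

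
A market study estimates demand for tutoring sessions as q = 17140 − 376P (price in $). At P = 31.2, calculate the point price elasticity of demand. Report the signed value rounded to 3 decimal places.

-2.169

dq/dP = −376. At P = 31.2, q = 17140 − 376(31.2) = 5408.8.
Ed = (dq/dP)·(P/q) = −376 × (31.2/5408.8) = -2.16890…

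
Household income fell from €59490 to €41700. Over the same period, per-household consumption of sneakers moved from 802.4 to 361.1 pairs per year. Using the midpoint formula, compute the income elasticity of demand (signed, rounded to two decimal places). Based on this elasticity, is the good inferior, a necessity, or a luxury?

2.16; luxury

%ΔQ = (361.1 − 802.4)/[( 802.4 + 361.1)/2] = -441.3/581.75 = -0.758573…
%ΔIncome = (41700 − 59490)/[( 59490 + 41700)/2] = -17790/50595 = -0.351615…
E_income = (-441.3/581.75) / (-17790/50595) = 2.1573…
E_income > 1 ⇒ normal good, luxury.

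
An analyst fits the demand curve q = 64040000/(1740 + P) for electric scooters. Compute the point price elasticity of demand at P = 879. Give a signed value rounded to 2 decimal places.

dq/dP = −64040000/(1740 + P)² = -9.33642. At P = 879, q = 24452.1.
Ed = (dq/dP)·(P/q) = (-9.33642) × (879/24452.1) = -0.3356…

-0.34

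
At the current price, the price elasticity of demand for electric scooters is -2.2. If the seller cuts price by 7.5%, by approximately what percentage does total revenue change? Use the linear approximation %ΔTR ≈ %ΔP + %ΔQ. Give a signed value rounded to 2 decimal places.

%ΔQ ≈ Ed × %ΔP = (-2.2) × (-7.5%) = +16.5000%
%ΔTR ≈ %ΔP + %ΔQ = (-7.5%) + (+16.5000%) = +9.0000%

+9.00%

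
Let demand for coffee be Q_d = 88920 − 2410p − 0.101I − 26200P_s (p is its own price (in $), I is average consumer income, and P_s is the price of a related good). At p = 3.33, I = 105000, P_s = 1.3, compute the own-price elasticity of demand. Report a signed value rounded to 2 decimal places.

-0.22

At the given values, Q_d = 88920 − 2410(3.33) − 0.101(105000) − 26200(1.3) = 36229.7.
∂Q_d/∂p = −2410.
E = (-2410) × (3.33/36229.7) = -0.2215…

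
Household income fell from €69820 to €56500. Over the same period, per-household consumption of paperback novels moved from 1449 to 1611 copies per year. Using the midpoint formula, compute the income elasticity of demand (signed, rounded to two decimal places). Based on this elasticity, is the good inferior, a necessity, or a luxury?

-0.50; inferior

%ΔQ = (1611 − 1449)/[( 1449 + 1611)/2] = 162/1530 = 0.105882…
%ΔIncome = (56500 − 69820)/[( 69820 + 56500)/2] = -13320/63160 = -0.210892…
E_income = (162/1530) / (-13320/63160) = -0.5020…
E_income < 0 ⇒ inferior good.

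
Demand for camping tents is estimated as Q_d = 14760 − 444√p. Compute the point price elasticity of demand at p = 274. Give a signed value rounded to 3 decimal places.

-0.496

dQ_d/dp = −444/(2√p) = -13.4115. At p = 274, Q_d = 7410.49.
Ed = (dQ_d/dp)·(p/Q_d) = (-13.4115) × (274/7410.49) = -0.49588…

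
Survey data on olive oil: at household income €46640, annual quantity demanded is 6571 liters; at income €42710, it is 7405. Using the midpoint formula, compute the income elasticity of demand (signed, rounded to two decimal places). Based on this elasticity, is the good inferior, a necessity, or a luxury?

-1.36; inferior

%ΔQ = (7405 − 6571)/[( 6571 + 7405)/2] = 834/6988 = 0.119347…
%ΔIncome = (42710 − 46640)/[( 46640 + 42710)/2] = -3930/44675 = -0.087968…
E_income = (834/6988) / (-3930/44675) = -1.3567…
E_income < 0 ⇒ inferior good.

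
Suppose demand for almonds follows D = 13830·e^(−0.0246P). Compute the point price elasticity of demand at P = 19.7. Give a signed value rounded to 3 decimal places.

dD/dP = −0.0246·D = -209.551. At P = 19.7, D = 8518.33.
Ed = (dD/dP)·(P/D) = (-209.551) × (19.7/8518.33) = -0.48462

-0.485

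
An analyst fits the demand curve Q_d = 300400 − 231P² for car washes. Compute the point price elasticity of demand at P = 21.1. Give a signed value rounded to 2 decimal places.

dQ_d/dP = −2·231·P = -9748.2. At P = 21.1, Q_d = 197556.49.
Ed = (dQ_d/dP)·(P/Q_d) = (-9748.2) × (21.1/197556.49) = -1.0411…

-1.04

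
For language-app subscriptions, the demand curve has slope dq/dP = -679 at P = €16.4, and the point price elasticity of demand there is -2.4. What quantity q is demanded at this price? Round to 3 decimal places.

Ed = (dq/dP)·(P/q) ⇒ q = (dq/dP)·P/Ed = (-679)·16.4/(-2.4) = 4639.83333…

4639.833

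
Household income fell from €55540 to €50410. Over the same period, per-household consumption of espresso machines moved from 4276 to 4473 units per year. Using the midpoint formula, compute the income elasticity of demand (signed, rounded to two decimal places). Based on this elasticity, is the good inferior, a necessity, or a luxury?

-0.47; inferior

%ΔQ = (4473 − 4276)/[( 4276 + 4473)/2] = 197/4374.5 = 0.045033…
%ΔIncome = (50410 − 55540)/[( 55540 + 50410)/2] = -5130/52975 = -0.096838…
E_income = (197/4374.5) / (-5130/52975) = -0.4650…
E_income < 0 ⇒ inferior good.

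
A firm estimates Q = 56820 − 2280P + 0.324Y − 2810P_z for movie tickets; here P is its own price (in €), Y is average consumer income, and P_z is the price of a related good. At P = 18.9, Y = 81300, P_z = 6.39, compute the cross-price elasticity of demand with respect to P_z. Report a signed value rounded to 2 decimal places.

-0.81

At the given values, Q = 56820 − 2280(18.9) + 0.324(81300) − 2810(6.39) = 22113.3.
∂Q/∂P_z = -2810.
E = (-2810) × (6.39/22113.3) = -0.8119…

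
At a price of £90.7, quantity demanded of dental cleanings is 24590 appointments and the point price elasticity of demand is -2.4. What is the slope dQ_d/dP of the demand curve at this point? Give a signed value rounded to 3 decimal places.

Ed = (dQ_d/dP)·(P/Q_d) ⇒ dQ_d/dP = Ed·Q_d/P = (-2.4)·24590/90.7 = -650.67254…

-650.673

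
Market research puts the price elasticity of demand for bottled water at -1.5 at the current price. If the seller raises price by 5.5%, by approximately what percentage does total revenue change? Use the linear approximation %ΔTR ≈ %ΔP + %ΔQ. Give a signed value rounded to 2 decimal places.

-2.75%

%ΔQ ≈ Ed × %ΔP = (-1.5) × (+5.5%) = -8.2500%
%ΔTR ≈ %ΔP + %ΔQ = (+5.5%) + (-8.2500%) = -2.7500%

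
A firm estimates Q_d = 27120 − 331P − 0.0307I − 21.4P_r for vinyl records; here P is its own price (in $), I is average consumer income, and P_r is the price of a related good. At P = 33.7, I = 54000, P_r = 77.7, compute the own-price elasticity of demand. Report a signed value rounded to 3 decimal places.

At the given values, Q_d = 27120 − 331(33.7) − 0.0307(54000) − 21.4(77.7) = 12644.72.
∂Q_d/∂P = −331.
E = (-331) × (33.7/12644.72) = -0.88216…

-0.882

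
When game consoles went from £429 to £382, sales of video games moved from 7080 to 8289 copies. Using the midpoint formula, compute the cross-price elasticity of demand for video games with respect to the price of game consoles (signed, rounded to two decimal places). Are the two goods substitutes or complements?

%ΔQ_{video games} = (8289 − 7080)/avg = 1209/7684.5 = 0.157329…
%ΔP_{game consoles} = (382 − 429)/avg = -47/405.5 = -0.115906…
E_cross = (1209/7684.5) / (-47/405.5) = -1.3573…
E_cross < 0 ⇒ the goods are complements.

-1.36; complements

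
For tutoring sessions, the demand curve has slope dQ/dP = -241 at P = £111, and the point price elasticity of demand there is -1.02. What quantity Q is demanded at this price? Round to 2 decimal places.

26226.47

Ed = (dQ/dP)·(P/Q) ⇒ Q = (dQ/dP)·P/Ed = (-241)·111/(-1.02) = 26226.4705…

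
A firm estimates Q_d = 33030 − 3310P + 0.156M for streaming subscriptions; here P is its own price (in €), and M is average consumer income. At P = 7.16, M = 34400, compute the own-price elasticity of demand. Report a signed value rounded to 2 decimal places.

-1.61

At the given values, Q_d = 33030 − 3310(7.16) + 0.156(34400) = 14696.8.
∂Q_d/∂P = −3310.
E = (-3310) × (7.16/14696.8) = -1.6125…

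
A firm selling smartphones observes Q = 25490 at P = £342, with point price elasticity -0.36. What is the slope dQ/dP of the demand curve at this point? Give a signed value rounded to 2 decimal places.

-26.83

Ed = (dQ/dP)·(P/Q) ⇒ dQ/dP = Ed·Q/P = (-0.36)·25490/342 = -26.8315…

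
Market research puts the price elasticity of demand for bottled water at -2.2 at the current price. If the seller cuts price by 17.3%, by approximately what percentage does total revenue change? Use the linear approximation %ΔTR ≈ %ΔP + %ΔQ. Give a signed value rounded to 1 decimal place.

+20.8%

%ΔQ ≈ Ed × %ΔP = (-2.2) × (-17.3%) = +38.0600%
%ΔTR ≈ %ΔP + %ΔQ = (-17.3%) + (+38.0600%) = +20.7600%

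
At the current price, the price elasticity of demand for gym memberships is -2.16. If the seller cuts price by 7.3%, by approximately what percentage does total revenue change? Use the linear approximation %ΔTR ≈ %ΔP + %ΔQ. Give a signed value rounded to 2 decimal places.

+8.47%

%ΔQ ≈ Ed × %ΔP = (-2.16) × (-7.3%) = +15.7680%
%ΔTR ≈ %ΔP + %ΔQ = (-7.3%) + (+15.7680%) = +8.4680%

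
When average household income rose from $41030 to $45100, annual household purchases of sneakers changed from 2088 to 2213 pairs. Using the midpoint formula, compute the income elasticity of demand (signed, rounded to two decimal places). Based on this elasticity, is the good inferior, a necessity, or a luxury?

%ΔQ = (2213 − 2088)/[( 2088 + 2213)/2] = 125/2150.5 = 0.058126…
%ΔIncome = (45100 − 41030)/[( 41030 + 45100)/2] = 4070/43065 = 0.094508…
E_income = (125/2150.5) / (4070/43065) = 0.6150…
0 < E_income < 1 ⇒ normal good, necessity.

0.62; necessity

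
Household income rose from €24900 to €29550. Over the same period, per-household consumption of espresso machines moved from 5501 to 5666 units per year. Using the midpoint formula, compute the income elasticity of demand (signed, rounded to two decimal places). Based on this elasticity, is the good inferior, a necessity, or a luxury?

%ΔQ = (5666 − 5501)/[( 5501 + 5666)/2] = 165/5583.5 = 0.029551…
%ΔIncome = (29550 − 24900)/[( 24900 + 29550)/2] = 4650/27225 = 0.170798…
E_income = (165/5583.5) / (4650/27225) = 0.1730…
0 < E_income < 1 ⇒ normal good, necessity.

0.17; necessity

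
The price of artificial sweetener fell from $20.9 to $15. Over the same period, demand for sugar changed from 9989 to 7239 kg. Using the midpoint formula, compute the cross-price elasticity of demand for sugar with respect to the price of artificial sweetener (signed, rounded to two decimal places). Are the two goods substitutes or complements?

0.97; substitutes

%ΔQ_{sugar} = (7239 − 9989)/avg = -2750/8614 = -0.319247…
%ΔP_{artificial sweetener} = (15 − 20.9)/avg = -5.9/17.95 = -0.328690…
E_cross = (-2750/8614) / (-5.9/17.95) = 0.9712…
E_cross > 0 ⇒ the goods are substitutes.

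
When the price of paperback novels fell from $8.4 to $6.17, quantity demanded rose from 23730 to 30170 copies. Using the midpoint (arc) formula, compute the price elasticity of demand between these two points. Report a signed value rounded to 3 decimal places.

-0.781

%ΔQ = (30170 − 23730) / [(23730 + 30170)/2] = 6440/26950 = 0.238961…
%ΔP = (6.17 − 8.4) / [(8.4 + 6.17)/2] = -2.23/7.285 = -0.306108…
Arc Ed = %ΔQ / %ΔP = (6440/26950) / (-2.23/7.285) = -0.78064…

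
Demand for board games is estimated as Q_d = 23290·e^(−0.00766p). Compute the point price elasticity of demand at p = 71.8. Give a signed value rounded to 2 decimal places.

dQ_d/dp = −0.00766·Q_d = -102.93. At p = 71.8, Q_d = 13437.3.
Ed = (dQ_d/dp)·(p/Q_d) = (-102.93) × (71.8/13437.3) = -0.5499…

-0.55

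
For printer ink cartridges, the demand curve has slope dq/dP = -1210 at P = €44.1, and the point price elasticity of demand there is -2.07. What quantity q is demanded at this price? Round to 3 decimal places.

25778.261

Ed = (dq/dP)·(P/q) ⇒ q = (dq/dP)·P/Ed = (-1210)·44.1/(-2.07) = 25778.26086…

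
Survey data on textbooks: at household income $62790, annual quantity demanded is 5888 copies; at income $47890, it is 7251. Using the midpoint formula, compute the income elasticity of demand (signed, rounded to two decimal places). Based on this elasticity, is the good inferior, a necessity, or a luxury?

%ΔQ = (7251 − 5888)/[( 5888 + 7251)/2] = 1363/6569.5 = 0.207473…
%ΔIncome = (47890 − 62790)/[( 62790 + 47890)/2] = -14900/55340 = -0.269244…
E_income = (1363/6569.5) / (-14900/55340) = -0.7705…
E_income < 0 ⇒ inferior good.

-0.77; inferior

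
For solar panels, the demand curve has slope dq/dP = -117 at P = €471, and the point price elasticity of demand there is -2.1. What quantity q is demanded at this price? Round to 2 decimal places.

Ed = (dq/dP)·(P/q) ⇒ q = (dq/dP)·P/Ed = (-117)·471/(-2.1) = 26241.4285…

26241.43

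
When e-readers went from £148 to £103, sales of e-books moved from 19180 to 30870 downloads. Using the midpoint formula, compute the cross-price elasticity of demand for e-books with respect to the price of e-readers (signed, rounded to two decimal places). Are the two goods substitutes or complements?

-1.30; complements

%ΔQ_{e-books} = (30870 − 19180)/avg = 11690/25025 = 0.467132…
%ΔP_{e-readers} = (103 − 148)/avg = -45/125.5 = -0.358565…
E_cross = (11690/25025) / (-45/125.5) = -1.3027…
E_cross < 0 ⇒ the goods are complements.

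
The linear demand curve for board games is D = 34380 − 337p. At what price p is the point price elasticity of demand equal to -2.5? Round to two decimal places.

Ed = −337p/(34380 − 337p). Set this equal to -2.5:
337p = 2.5·(34380 − 337p) ⇒ 337p(1 + 2.5) = 2.5·34380
p = 2.5·34380 / (337·3.5) = 72.8698…

72.87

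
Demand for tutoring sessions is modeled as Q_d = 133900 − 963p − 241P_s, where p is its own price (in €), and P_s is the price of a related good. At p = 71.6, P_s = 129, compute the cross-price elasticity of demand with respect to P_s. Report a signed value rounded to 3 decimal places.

-0.918

At the given values, Q_d = 133900 − 963(71.6) − 241(129) = 33860.2.
∂Q_d/∂P_s = -241.
E = (-241) × (129/33860.2) = -0.91815…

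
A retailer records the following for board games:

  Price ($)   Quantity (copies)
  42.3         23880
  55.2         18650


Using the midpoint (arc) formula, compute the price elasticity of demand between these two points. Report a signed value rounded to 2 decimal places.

-0.93

%ΔQ = (18650 − 23880) / [(23880 + 18650)/2] = -5230/21265 = -0.245944…
%ΔP = (55.2 − 42.3) / [(42.3 + 55.2)/2] = 12.9/48.75 = 0.264615…
Arc Ed = %ΔQ / %ΔP = (-5230/21265) / (12.9/48.75) = -0.9294…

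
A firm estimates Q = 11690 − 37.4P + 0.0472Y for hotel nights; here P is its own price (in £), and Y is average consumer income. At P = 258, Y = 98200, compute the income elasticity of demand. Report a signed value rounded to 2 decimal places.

0.69

At the given values, Q = 11690 − 37.4(258) + 0.0472(98200) = 6675.84.
∂Q/∂Y = 0.0472.
E = (0.0472) × (98200/6675.84) = 0.6943…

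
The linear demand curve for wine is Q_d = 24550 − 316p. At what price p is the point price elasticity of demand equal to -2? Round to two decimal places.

51.79

Ed = −316p/(24550 − 316p). Set this equal to -2:
316p = 2·(24550 − 316p) ⇒ 316p(1 + 2) = 2·24550
p = 2·24550 / (316·3) = 51.7932…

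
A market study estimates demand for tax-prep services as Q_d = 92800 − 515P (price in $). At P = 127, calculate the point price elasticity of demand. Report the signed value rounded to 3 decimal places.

-2.387

dQ_d/dP = −515. At P = 127, Q_d = 92800 − 515(127) = 27395.
Ed = (dQ_d/dP)·(P/Q_d) = −515 × (127/27395) = -2.38747…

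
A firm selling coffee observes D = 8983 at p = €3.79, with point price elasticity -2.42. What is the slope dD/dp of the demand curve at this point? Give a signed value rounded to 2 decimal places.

Ed = (dD/dp)·(p/D) ⇒ dD/dp = Ed·D/p = (-2.42)·8983/3.79 = -5735.8469…

-5735.85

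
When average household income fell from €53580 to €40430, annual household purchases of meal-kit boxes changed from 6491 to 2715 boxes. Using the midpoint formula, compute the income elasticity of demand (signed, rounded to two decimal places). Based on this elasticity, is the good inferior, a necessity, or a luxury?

2.93; luxury

%ΔQ = (2715 − 6491)/[( 6491 + 2715)/2] = -3776/4603 = -0.820334…
%ΔIncome = (40430 − 53580)/[( 53580 + 40430)/2] = -13150/47005 = -0.279757…
E_income = (-3776/4603) / (-13150/47005) = 2.9323…
E_income > 1 ⇒ normal good, luxury.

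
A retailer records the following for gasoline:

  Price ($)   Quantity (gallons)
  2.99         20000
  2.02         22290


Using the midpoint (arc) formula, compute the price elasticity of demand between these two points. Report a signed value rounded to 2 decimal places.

%ΔQ = (22290 − 20000) / [(20000 + 22290)/2] = 2290/21145 = 0.108299…
%ΔP = (2.02 − 2.99) / [(2.99 + 2.02)/2] = -0.97/2.505 = -0.387225…
Arc Ed = %ΔQ / %ΔP = (2290/21145) / (-0.97/2.505) = -0.2796…

-0.28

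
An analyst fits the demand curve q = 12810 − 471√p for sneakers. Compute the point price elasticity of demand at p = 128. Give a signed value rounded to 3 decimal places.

-0.356

dq/dp = −471/(2√p) = -20.8155. At p = 128, q = 7481.24.
Ed = (dq/dp)·(p/q) = (-20.8155) × (128/7481.24) = -0.35614…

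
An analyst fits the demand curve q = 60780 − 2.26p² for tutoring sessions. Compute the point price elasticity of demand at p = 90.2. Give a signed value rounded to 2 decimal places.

dq/dp = −2·2.26·p = -407.704. At p = 90.2, q = 42392.5496.
Ed = (dq/dp)·(p/q) = (-407.704) × (90.2/42392.5496) = -0.8674…

-0.87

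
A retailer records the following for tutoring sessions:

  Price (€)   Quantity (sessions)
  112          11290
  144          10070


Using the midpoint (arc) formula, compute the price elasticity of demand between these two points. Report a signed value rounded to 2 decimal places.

%ΔQ = (10070 − 11290) / [(11290 + 10070)/2] = -1220/10680 = -0.114232…
%ΔP = (144 − 112) / [(112 + 144)/2] = 32/128 = 0.25
Arc Ed = %ΔQ / %ΔP = (-1220/10680) / (32/128) = -0.4569…

-0.46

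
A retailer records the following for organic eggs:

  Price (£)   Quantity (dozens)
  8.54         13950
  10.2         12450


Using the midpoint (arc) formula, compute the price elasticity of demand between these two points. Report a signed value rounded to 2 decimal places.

%ΔQ = (12450 − 13950) / [(13950 + 12450)/2] = -1500/13200 = -0.113636…
%ΔP = (10.2 − 8.54) / [(8.54 + 10.2)/2] = 1.66/9.37 = 0.177161…
Arc Ed = %ΔQ / %ΔP = (-1500/13200) / (1.66/9.37) = -0.6414…

-0.64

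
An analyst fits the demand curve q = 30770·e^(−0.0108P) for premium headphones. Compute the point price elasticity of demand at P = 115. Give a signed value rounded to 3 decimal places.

-1.242

dq/dP = −0.0108·q = -95.9749. At P = 115, q = 8886.56.
Ed = (dq/dP)·(P/q) = (-95.9749) × (115/8886.56) = -1.242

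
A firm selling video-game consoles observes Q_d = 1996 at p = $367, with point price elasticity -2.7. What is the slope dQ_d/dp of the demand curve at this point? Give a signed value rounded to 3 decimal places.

Ed = (dQ_d/dp)·(p/Q_d) ⇒ dQ_d/dp = Ed·Q_d/p = (-2.7)·1996/367 = -14.68446…

-14.684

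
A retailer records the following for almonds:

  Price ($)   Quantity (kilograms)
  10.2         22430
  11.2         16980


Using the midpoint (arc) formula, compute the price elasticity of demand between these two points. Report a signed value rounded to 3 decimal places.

-2.959

%ΔQ = (16980 − 22430) / [(22430 + 16980)/2] = -5450/19705 = -0.276579…
%ΔP = (11.2 − 10.2) / [(10.2 + 11.2)/2] = 1/10.7 = 0.093457…
Arc Ed = %ΔQ / %ΔP = (-5450/19705) / (1/10.7) = -2.95940…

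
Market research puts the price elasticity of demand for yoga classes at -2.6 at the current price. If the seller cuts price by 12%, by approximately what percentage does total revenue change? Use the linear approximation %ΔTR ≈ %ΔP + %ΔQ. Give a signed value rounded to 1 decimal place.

%ΔQ ≈ Ed × %ΔP = (-2.6) × (-12%) = +31.2000%
%ΔTR ≈ %ΔP + %ΔQ = (-12%) + (+31.2000%) = +19.2000%

+19.2%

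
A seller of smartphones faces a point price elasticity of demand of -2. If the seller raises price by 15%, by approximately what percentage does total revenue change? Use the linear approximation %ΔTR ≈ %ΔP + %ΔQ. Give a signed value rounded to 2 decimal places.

-15.00%

%ΔQ ≈ Ed × %ΔP = (-2) × (+15%) = -30.0000%
%ΔTR ≈ %ΔP + %ΔQ = (+15%) + (-30.0000%) = -15.0000%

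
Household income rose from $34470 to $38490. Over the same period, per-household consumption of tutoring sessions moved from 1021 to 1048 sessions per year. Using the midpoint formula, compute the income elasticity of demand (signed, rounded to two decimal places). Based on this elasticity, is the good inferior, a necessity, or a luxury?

%ΔQ = (1048 − 1021)/[( 1021 + 1048)/2] = 27/1034.5 = 0.026099…
%ΔIncome = (38490 − 34470)/[( 34470 + 38490)/2] = 4020/36480 = 0.110197…
E_income = (27/1034.5) / (4020/36480) = 0.2368…
0 < E_income < 1 ⇒ normal good, necessity.

0.24; necessity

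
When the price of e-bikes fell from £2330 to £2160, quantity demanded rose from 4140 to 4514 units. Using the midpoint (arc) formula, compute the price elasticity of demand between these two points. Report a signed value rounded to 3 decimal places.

-1.141

%ΔQ = (4514 − 4140) / [(4140 + 4514)/2] = 374/4327 = 0.086434…
%ΔP = (2160 − 2330) / [(2330 + 2160)/2] = -170/2245 = -0.075723…
Arc Ed = %ΔQ / %ΔP = (374/4327) / (-170/2245) = -1.14143…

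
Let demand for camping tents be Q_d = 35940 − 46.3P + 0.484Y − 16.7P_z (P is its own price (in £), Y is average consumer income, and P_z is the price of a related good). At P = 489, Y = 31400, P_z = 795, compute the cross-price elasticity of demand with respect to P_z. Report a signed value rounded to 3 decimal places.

-0.872

At the given values, Q_d = 35940 − 46.3(489) + 0.484(31400) − 16.7(795) = 15220.4.
∂Q_d/∂P_z = -16.7.
E = (-16.7) × (795/15220.4) = -0.87228…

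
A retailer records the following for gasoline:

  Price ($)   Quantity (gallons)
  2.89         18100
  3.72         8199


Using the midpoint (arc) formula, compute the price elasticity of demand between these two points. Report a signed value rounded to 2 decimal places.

%ΔQ = (8199 − 18100) / [(18100 + 8199)/2] = -9901/13149.5 = -0.752956…
%ΔP = (3.72 − 2.89) / [(2.89 + 3.72)/2] = 0.83/3.305 = 0.251134…
Arc Ed = %ΔQ / %ΔP = (-9901/13149.5) / (0.83/3.305) = -2.9982…

-3.00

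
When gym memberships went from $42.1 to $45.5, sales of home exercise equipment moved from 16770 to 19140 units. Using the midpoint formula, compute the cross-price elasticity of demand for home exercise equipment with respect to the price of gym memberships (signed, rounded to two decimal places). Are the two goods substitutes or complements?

%ΔQ_{home exercise equipment} = (19140 − 16770)/avg = 2370/17955 = 0.131996…
%ΔP_{gym memberships} = (45.5 − 42.1)/avg = 3.4/43.8 = 0.077625…
E_cross = (2370/17955) / (3.4/43.8) = 1.7004…
E_cross > 0 ⇒ the goods are substitutes.

1.70; substitutes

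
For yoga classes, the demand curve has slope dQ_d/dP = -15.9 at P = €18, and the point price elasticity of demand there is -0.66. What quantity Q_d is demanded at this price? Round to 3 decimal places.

433.636

Ed = (dQ_d/dP)·(P/Q_d) ⇒ Q_d = (dQ_d/dP)·P/Ed = (-15.9)·18/(-0.66) = 433.63636…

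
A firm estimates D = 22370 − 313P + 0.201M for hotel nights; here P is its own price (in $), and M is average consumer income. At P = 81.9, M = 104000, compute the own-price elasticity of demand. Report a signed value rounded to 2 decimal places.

-1.45

At the given values, D = 22370 − 313(81.9) + 0.201(104000) = 17639.3.
∂D/∂P = −313.
E = (-313) × (81.9/17639.3) = -1.4532…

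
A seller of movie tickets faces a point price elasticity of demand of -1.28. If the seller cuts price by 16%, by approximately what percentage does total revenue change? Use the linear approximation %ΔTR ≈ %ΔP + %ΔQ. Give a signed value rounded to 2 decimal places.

+4.48%

%ΔQ ≈ Ed × %ΔP = (-1.28) × (-16%) = +20.4800%
%ΔTR ≈ %ΔP + %ΔQ = (-16%) + (+20.4800%) = +4.4800%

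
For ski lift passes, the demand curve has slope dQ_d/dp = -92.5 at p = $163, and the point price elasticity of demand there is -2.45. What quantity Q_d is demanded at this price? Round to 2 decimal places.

Ed = (dQ_d/dp)·(p/Q_d) ⇒ Q_d = (dQ_d/dp)·p/Ed = (-92.5)·163/(-2.45) = 6154.0816…

6154.08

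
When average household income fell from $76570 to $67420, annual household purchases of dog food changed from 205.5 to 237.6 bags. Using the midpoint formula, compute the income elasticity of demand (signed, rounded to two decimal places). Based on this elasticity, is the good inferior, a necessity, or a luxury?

-1.14; inferior

%ΔQ = (237.6 − 205.5)/[( 205.5 + 237.6)/2] = 32.1/221.55 = 0.144888…
%ΔIncome = (67420 − 76570)/[( 76570 + 67420)/2] = -9150/71995 = -0.127092…
E_income = (32.1/221.55) / (-9150/71995) = -1.1400…
E_income < 0 ⇒ inferior good.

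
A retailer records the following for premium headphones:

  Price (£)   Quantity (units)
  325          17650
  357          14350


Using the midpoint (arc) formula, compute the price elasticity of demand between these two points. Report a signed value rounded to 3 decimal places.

-2.198

%ΔQ = (14350 − 17650) / [(17650 + 14350)/2] = -3300/16000 = -0.20625
%ΔP = (357 − 325) / [(325 + 357)/2] = 32/341 = 0.093841…
Arc Ed = %ΔQ / %ΔP = (-3300/16000) / (32/341) = -2.19785…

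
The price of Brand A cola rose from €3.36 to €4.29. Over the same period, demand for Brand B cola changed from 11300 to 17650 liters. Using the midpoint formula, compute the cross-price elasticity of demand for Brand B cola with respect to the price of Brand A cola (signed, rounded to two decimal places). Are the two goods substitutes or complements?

1.80; substitutes

%ΔQ_{Brand B cola} = (17650 − 11300)/avg = 6350/14475 = 0.438687…
%ΔP_{Brand A cola} = (4.29 − 3.36)/avg = 0.93/3.825 = 0.243137…
E_cross = (6350/14475) / (0.93/3.825) = 1.8042…
E_cross > 0 ⇒ the goods are substitutes.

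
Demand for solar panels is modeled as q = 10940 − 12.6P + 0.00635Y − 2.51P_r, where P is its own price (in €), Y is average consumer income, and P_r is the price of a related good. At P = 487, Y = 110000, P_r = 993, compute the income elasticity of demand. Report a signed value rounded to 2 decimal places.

At the given values, q = 10940 − 12.6(487) + 0.00635(110000) − 2.51(993) = 3009.87.
∂q/∂Y = 0.00635.
E = (0.00635) × (110000/3009.87) = 0.2320…

0.23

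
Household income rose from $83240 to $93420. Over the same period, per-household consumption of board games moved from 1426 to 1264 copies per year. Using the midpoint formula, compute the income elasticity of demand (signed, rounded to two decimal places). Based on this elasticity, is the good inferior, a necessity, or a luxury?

%ΔQ = (1264 − 1426)/[( 1426 + 1264)/2] = -162/1345 = -0.120446…
%ΔIncome = (93420 − 83240)/[( 83240 + 93420)/2] = 10180/88330 = 0.115249…
E_income = (-162/1345) / (10180/88330) = -1.0450…
E_income < 0 ⇒ inferior good.

-1.05; inferior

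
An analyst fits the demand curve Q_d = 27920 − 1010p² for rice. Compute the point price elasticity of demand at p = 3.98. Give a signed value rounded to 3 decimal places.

dQ_d/dp = −2·1010·p = -8039.6. At p = 3.98, Q_d = 11921.196.
Ed = (dQ_d/dp)·(p/Q_d) = (-8039.6) × (3.98/11921.196) = -2.68409…

-2.684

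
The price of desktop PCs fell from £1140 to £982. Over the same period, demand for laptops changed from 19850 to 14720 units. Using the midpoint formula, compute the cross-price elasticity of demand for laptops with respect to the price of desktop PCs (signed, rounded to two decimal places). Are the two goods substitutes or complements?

1.99; substitutes

%ΔQ_{laptops} = (14720 − 19850)/avg = -5130/17285 = -0.296789…
%ΔP_{desktop PCs} = (982 − 1140)/avg = -158/1061 = -0.148916…
E_cross = (-5130/17285) / (-158/1061) = 1.9929…
E_cross > 0 ⇒ the goods are substitutes.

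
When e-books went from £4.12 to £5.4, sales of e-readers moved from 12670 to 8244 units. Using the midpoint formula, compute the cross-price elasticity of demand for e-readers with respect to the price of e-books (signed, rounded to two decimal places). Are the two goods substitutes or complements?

-1.57; complements

%ΔQ_{e-readers} = (8244 − 12670)/avg = -4426/10457 = -0.423257…
%ΔP_{e-books} = (5.4 − 4.12)/avg = 1.28/4.76 = 0.268907…
E_cross = (-4426/10457) / (1.28/4.76) = -1.5739…
E_cross < 0 ⇒ the goods are complements.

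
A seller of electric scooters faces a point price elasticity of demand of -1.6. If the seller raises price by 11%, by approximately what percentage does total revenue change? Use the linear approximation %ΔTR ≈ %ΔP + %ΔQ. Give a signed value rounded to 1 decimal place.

%ΔQ ≈ Ed × %ΔP = (-1.6) × (+11%) = -17.6000%
%ΔTR ≈ %ΔP + %ΔQ = (+11%) + (-17.6000%) = -6.6000%

-6.6%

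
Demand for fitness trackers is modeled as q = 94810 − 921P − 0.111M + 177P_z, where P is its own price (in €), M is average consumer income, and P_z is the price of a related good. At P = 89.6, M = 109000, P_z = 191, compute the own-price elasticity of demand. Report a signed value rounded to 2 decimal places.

At the given values, q = 94810 − 921(89.6) − 0.111(109000) + 177(191) = 33996.4.
∂q/∂P = −921.
E = (-921) × (89.6/33996.4) = -2.4273…

-2.43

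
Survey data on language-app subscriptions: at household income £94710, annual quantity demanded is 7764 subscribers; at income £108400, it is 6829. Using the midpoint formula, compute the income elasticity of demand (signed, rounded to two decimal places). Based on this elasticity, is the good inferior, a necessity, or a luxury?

%ΔQ = (6829 − 7764)/[( 7764 + 6829)/2] = -935/7296.5 = -0.128143…
%ΔIncome = (108400 − 94710)/[( 94710 + 108400)/2] = 13690/101555 = 0.134803…
E_income = (-935/7296.5) / (13690/101555) = -0.9505…
E_income < 0 ⇒ inferior good.

-0.95; inferior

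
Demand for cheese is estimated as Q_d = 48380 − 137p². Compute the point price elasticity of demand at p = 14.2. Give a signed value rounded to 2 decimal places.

dQ_d/dp = −2·137·p = -3890.8. At p = 14.2, Q_d = 20755.32.
Ed = (dQ_d/dp)·(p/Q_d) = (-3890.8) × (14.2/20755.32) = -2.6619…

-2.66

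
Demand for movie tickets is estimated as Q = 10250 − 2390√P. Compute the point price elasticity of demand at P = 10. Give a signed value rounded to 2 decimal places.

-1.40

dQ/dP = −2390/(2√P) = -377.892. At P = 10, Q = 2692.16.
Ed = (dQ/dP)·(P/Q) = (-377.892) × (10/2692.16) = -1.4036…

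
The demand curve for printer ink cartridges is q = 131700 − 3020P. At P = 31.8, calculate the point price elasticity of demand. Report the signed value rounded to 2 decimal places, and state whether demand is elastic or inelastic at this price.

-2.69; elastic

dq/dP = −3020. At P = 31.8, q = 131700 − 3020(31.8) = 35664.
Ed = (dq/dP)·(P/q) = −3020 × (31.8/35664) = -2.6927…
|Ed| = 2.69 > 1, so demand is elastic.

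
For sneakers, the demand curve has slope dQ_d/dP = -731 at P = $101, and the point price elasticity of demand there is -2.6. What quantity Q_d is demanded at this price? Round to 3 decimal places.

28396.538

Ed = (dQ_d/dP)·(P/Q_d) ⇒ Q_d = (dQ_d/dP)·P/Ed = (-731)·101/(-2.6) = 28396.53846…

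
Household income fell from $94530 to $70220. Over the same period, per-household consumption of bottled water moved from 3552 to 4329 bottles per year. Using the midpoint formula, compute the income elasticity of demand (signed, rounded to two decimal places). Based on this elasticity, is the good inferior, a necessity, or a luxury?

%ΔQ = (4329 − 3552)/[( 3552 + 4329)/2] = 777/3940.5 = 0.197183…
%ΔIncome = (70220 − 94530)/[( 94530 + 70220)/2] = -24310/82375 = -0.295113…
E_income = (777/3940.5) / (-24310/82375) = -0.6681…
E_income < 0 ⇒ inferior good.

-0.67; inferior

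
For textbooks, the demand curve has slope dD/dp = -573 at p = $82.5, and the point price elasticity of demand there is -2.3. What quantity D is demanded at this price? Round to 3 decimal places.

20553.261

Ed = (dD/dp)·(p/D) ⇒ D = (dD/dp)·p/Ed = (-573)·82.5/(-2.3) = 20553.26086…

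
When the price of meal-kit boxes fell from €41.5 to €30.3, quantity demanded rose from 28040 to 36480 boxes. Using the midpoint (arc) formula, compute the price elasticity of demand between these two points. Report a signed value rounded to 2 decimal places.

%ΔQ = (36480 − 28040) / [(28040 + 36480)/2] = 8440/32260 = 0.261624…
%ΔP = (30.3 − 41.5) / [(41.5 + 30.3)/2] = -11.2/35.9 = -0.311977…
Arc Ed = %ΔQ / %ΔP = (8440/32260) / (-11.2/35.9) = -0.8385…

-0.84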